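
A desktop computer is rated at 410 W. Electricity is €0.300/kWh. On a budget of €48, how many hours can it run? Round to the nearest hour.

Energy budget = €48 / €0.300 per kWh = 160 kWh = 160,000 Wh
Runtime = 160,000 Wh / 410 W = 390.2 h

390 h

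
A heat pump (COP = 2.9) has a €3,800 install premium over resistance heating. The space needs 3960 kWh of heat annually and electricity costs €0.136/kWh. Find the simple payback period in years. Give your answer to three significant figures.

Resistance: 3960 kWh × €0.136 = €538.56/yr
Heat pump: 3960 / 2.9 = 1366 kWh in → × €0.136 = €185.71/yr
Annual savings = €352.85
Payback = €3,800 / €352.85 = 10.8 years

10.8 years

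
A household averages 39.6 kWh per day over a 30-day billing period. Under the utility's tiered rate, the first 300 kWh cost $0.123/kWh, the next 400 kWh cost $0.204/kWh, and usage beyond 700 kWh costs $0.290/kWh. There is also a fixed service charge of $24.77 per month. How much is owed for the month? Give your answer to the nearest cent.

$284.79

Usage = 39.6 kWh/day × 30 days = 1188 kWh
First 300 kWh × $0.123 = $36.90
Next 400 kWh × $0.204 = $81.60
Remaining 488 kWh × $0.290 = $141.52
Energy charge = $260.02; + service $24.77 = $284.79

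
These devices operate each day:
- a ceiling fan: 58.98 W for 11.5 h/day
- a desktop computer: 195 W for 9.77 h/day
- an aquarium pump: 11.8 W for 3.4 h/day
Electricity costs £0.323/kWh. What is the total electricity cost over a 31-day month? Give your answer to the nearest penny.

£26.27

ceiling fan: 58.98 W × 11.5 h × 31 d = 21,026 Wh = 21.03 kWh
desktop computer: 195 W × 9.77 h × 31 d = 59,060 Wh = 59.06 kWh
aquarium pump: 11.8 W × 3.4 h × 31 d = 1,244 Wh = 1.244 kWh
Total energy = 21.03 + 59.06 + 1.244 = 81.33 kWh
Cost = 81.33 kWh × £0.323 = £26.27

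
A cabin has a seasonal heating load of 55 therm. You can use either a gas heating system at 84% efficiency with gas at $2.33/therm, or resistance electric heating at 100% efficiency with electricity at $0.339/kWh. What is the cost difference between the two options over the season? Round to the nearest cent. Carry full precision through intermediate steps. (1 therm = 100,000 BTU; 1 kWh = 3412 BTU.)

Heat load = 55 therm × 100,000 = 5,500,000 BTU
Gas: input = 5,500,000 / 0.84 = 6,547,619 BTU = 65.48 therm → 65.48 × $2.33 = $152.56
Electric: 5,500,000 BTU / 3412 = 1,612 kWh → × $0.339 = $546.45
Difference = |$152.56 − $546.45| = $393.89

$393.89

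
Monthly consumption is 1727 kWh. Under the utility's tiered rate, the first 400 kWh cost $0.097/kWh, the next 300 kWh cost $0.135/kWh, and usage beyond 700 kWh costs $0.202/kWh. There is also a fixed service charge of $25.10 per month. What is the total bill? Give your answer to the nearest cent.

$311.85

First 400 kWh × $0.097 = $38.80
Next 300 kWh × $0.135 = $40.50
Remaining 1027 kWh × $0.202 = $207.45
Energy charge = $286.75; + service $25.10 = $311.85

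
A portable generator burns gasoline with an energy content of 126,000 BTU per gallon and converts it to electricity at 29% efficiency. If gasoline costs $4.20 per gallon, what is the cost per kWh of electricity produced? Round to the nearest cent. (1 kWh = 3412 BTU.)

$0.39

Electrical output per gallon = 126,000 BTU × 0.29 / 3412 BTU/kWh = 10.71 kWh
Cost per kWh = $4.20 / 10.71 kWh = $0.392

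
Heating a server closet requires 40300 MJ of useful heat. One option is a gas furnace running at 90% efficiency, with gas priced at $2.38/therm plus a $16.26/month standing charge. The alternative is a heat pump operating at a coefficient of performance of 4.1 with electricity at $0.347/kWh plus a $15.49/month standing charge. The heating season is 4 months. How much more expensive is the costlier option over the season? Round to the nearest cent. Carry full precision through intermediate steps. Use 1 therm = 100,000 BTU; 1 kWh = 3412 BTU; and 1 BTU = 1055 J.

Heat load = 40300 MJ = 40,300,000,000 J / 1055 = 38,199,052 BTU
Gas: input = 38,199,052 / 0.90 = 42,443,391 BTU = 424.4 therm → 424.4 × $2.38 = $1,010.15; + 4 × $16.26 standing = $1,075.19
Heat pump: 38,199,052 BTU / 3412 = 11,200 kWh heat; / 4.1 = 2,731 kWh in → × $0.347 = $947.52; + 4 × $15.49 standing = $1,009.48
Difference = |$1,075.19 − $1,009.48| = $65.71

$65.71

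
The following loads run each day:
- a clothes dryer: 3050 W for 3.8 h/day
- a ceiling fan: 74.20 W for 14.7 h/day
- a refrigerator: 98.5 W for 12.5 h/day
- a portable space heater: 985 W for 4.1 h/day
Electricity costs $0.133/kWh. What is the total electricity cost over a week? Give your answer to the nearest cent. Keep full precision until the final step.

$16.71

clothes dryer: 3050 W × 3.8 h × 7 d = 81,130 Wh = 81.13 kWh
ceiling fan: 74.20 W × 14.7 h × 7 d = 7,635 Wh = 7.635 kWh
refrigerator: 98.5 W × 12.5 h × 7 d = 8,619 Wh = 8.619 kWh
portable space heater: 985 W × 4.1 h × 7 d = 28,269 Wh = 28.27 kWh
Total energy = 81.13 + 7.635 + 8.619 + 28.27 = 125.7 kWh
Cost = 125.7 kWh × $0.133 = $16.71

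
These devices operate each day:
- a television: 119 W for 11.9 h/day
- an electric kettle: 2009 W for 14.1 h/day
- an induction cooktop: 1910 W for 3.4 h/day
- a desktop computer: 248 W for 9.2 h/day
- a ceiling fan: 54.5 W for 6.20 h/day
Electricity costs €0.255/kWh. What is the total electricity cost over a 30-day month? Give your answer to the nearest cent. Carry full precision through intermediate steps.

television: 119 W × 11.9 h × 30 d = 42,483 Wh = 42.48 kWh
electric kettle: 2009 W × 14.1 h × 30 d = 849,807 Wh = 849.8 kWh
induction cooktop: 1910 W × 3.4 h × 30 d = 194,820 Wh = 194.8 kWh
desktop computer: 248 W × 9.2 h × 30 d = 68,448 Wh = 68.45 kWh
ceiling fan: 54.5 W × 6.20 h × 30 d = 10,137 Wh = 10.14 kWh
Total energy = 42.48 + 849.8 + 194.8 + 68.45 + 10.14 = 1,166 kWh
Cost = 1,166 kWh × €0.255 = €297.25

€297.25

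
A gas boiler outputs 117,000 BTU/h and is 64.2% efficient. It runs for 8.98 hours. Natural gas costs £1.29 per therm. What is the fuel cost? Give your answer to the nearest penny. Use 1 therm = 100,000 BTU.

£21.11

Heat delivered = 117,000 BTU/h × 8.98 h = 1,050,660 BTU
Gas input = 1,050,660 / 0.642 = 1,636,542 BTU
= 1,636,542 / 100,000 = 16.37 therm
Cost = 16.37 × £1.29/therm = £21.11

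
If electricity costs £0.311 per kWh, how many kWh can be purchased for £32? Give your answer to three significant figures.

£32 / £0.311 per kWh = 102.9 kWh

103 kWh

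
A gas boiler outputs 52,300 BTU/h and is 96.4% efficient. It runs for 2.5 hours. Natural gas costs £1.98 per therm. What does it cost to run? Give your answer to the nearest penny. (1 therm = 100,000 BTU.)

£2.69

Heat delivered = 52,300 BTU/h × 2.5 h = 130,750 BTU
Gas input = 130,750 / 0.964 = 135,633 BTU
= 135,633 / 100,000 = 1.356 therm
Cost = 1.356 × £1.98/therm = £2.69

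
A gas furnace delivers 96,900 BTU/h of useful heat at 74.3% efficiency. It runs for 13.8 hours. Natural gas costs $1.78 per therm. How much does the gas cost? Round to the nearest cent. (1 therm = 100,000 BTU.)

$32.04

Heat delivered = 96,900 BTU/h × 13.8 h = 1,337,220 BTU
Gas input = 1,337,220 / 0.743 = 1,799,758 BTU
= 1,799,758 / 100,000 = 18 therm
Cost = 18 × $1.78/therm = $32.04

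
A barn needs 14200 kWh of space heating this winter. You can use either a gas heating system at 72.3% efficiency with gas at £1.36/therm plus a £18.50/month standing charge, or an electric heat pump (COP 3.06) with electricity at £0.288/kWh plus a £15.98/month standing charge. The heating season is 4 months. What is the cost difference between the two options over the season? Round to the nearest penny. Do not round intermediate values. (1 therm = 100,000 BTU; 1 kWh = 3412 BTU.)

Heat load = 14200 kWh × 3412 = 48,450,400 BTU
Gas: input = 48,450,400 / 0.723 = 67,013,001 BTU = 670.1 therm → 670.1 × £1.36 = £911.38; + 4 × £18.50 standing = £985.38
Heat pump: 48,450,400 BTU / 3412 = 14,200 kWh heat; / 3.06 = 4,641 kWh in → × £0.288 = £1,336.47; + 4 × £15.98 standing = £1,400.39
Difference = |£985.38 − £1,400.39| = £415.01

£415.01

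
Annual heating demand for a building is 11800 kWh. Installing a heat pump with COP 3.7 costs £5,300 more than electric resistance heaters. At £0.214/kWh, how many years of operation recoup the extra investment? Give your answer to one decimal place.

2.9 years

Resistance: 11800 kWh × £0.214 = £2,525.20/yr
Heat pump: 11800 / 3.7 = 3189 kWh in → × £0.214 = £682.49/yr
Annual savings = £1,842.71
Payback = £5,300 / £1,842.71 = 2.88 years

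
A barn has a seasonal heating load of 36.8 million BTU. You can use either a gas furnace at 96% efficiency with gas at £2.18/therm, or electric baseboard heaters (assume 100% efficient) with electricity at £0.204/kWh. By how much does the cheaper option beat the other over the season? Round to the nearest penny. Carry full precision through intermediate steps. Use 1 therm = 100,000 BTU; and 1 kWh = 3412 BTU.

Heat load = 36.8 × 10⁶ BTU = 36,800,000 BTU
Gas: input = 36,800,000 / 0.96 = 38,333,333 BTU = 383.3 therm → 383.3 × £2.18 = £835.67
Electric: 36,800,000 BTU / 3412 = 10,790 kWh → × £0.204 = £2,200.23
Difference = |£835.67 − £2,200.23| = £1,364.57

£1364.57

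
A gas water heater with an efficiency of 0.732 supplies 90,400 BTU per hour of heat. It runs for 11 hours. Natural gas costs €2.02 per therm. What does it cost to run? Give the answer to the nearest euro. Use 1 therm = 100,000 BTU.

€27

Heat delivered = 90,400 BTU/h × 11 h = 994,400 BTU
Gas input = 994,400 / 0.732 = 1,358,470 BTU
= 1,358,470 / 100,000 = 13.58 therm
Cost = 13.58 × €2.02/therm = €27.44 ≈ €27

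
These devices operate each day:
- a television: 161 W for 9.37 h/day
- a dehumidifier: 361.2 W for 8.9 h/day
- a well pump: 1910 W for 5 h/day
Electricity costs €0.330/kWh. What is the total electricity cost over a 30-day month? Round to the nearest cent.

€141.31

television: 161 W × 9.37 h × 30 d = 45,257 Wh = 45.26 kWh
dehumidifier: 361.2 W × 8.9 h × 30 d = 96,440 Wh = 96.44 kWh
well pump: 1910 W × 5 h × 30 d = 286,500 Wh = 286.5 kWh
Total energy = 45.26 + 96.44 + 286.5 = 428.2 kWh
Cost = 428.2 kWh × €0.330 = €141.31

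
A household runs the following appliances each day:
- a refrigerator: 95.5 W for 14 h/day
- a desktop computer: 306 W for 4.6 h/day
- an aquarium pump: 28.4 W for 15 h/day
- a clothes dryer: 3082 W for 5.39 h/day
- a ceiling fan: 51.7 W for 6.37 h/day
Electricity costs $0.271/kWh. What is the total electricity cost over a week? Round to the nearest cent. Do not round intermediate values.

refrigerator: 95.5 W × 14 h × 7 d = 9,359 Wh = 9.359 kWh
desktop computer: 306 W × 4.6 h × 7 d = 9,853 Wh = 9.853 kWh
aquarium pump: 28.4 W × 15 h × 7 d = 2,982 Wh = 2.982 kWh
clothes dryer: 3082 W × 5.39 h × 7 d = 116,284 Wh = 116.3 kWh
ceiling fan: 51.7 W × 6.37 h × 7 d = 2,305 Wh = 2.305 kWh
Total energy = 9.359 + 9.853 + 2.982 + 116.3 + 2.305 = 140.8 kWh
Cost = 140.8 kWh × $0.271 = $38.15

$38.15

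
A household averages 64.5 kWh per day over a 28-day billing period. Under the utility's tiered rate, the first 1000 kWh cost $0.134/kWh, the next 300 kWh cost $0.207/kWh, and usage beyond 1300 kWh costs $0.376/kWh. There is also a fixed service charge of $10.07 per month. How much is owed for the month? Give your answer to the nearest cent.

Usage = 64.5 kWh/day × 28 days = 1806 kWh
First 1000 kWh × $0.134 = $134.00
Next 300 kWh × $0.207 = $62.10
Remaining 506 kWh × $0.376 = $190.26
Energy charge = $386.36; + service $10.07 = $396.43

$396.43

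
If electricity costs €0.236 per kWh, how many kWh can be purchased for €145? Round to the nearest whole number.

614 kWh

€145 / €0.236 per kWh = 614.4 kWh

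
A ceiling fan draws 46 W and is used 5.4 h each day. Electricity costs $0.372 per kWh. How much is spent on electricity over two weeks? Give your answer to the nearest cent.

$1.29

Energy = 46 W × 5.4 h/day × 14 days = 3,478 Wh = 3.478 kWh
Cost = 3.478 kWh × $0.372/kWh = $1.29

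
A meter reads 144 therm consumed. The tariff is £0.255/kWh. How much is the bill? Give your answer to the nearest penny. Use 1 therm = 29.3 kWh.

£1075.90

144 therm × (29.3 kWh/therm) = 4,219 kWh
Cost = 4,219 kWh × £0.255/kWh = £1,075.90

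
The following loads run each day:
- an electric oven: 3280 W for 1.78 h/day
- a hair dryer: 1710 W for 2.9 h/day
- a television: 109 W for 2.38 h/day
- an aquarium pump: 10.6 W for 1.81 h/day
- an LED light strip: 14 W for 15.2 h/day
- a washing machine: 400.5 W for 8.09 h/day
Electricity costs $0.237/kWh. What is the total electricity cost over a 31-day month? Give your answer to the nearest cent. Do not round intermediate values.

$106.74

electric oven: 3280 W × 1.78 h × 31 d = 180,990 Wh = 181 kWh
hair dryer: 1710 W × 2.9 h × 31 d = 153,729 Wh = 153.7 kWh
television: 109 W × 2.38 h × 31 d = 8,042 Wh = 8.042 kWh
aquarium pump: 10.6 W × 1.81 h × 31 d = 595 Wh = 0.5948 kWh
LED light strip: 14 W × 15.2 h × 31 d = 6,597 Wh = 6.597 kWh
washing machine: 400.5 W × 8.09 h × 31 d = 100,441 Wh = 100.4 kWh
Total energy = 181 + 153.7 + 8.042 + 0.5948 + 6.597 + 100.4 = 450.4 kWh
Cost = 450.4 kWh × $0.237 = $106.74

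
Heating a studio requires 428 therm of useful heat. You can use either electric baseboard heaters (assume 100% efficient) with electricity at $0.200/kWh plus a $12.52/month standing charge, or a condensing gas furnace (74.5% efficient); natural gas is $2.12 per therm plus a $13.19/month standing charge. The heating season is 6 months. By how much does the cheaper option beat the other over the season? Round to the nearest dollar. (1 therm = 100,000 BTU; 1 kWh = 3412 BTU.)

$1287

Heat load = 428 therm × 100,000 = 42,800,000 BTU
Gas: input = 42,800,000 / 0.745 = 57,449,664 BTU = 574.5 therm → 574.5 × $2.12 = $1,217.93; + 6 × $13.19 standing = $1,297.07
Electric: 42,800,000 BTU / 3412 = 12,540 kWh → × $0.200 = $2,508.79; + 6 × $12.52 standing = $2,583.91
Difference = |$1,297.07 − $2,583.91| = $1,286.84 ≈ $1287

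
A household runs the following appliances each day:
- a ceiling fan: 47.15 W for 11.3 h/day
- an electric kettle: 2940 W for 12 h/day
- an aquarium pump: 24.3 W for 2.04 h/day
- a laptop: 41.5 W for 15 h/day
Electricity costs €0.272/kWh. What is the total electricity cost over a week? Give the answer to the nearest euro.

ceiling fan: 47.15 W × 11.3 h × 7 d = 3,730 Wh = 3.73 kWh
electric kettle: 2940 W × 12 h × 7 d = 246,960 Wh = 247 kWh
aquarium pump: 24.3 W × 2.04 h × 7 d = 347 Wh = 0.347 kWh
laptop: 41.5 W × 15 h × 7 d = 4,358 Wh = 4.357 kWh
Total energy = 3.73 + 247 + 0.347 + 4.357 = 255.4 kWh
Cost = 255.4 kWh × €0.272 = €69.47 ≈ €69

€69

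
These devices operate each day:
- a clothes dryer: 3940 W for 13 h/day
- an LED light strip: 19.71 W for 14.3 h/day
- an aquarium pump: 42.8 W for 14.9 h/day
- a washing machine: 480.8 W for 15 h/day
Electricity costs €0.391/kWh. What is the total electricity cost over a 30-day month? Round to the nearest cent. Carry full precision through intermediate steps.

€696.19

clothes dryer: 3940 W × 13 h × 30 d = 1,536,600 Wh = 1,537 kWh
LED light strip: 19.71 W × 14.3 h × 30 d = 8,456 Wh = 8.456 kWh
aquarium pump: 42.8 W × 14.9 h × 30 d = 19,132 Wh = 19.13 kWh
washing machine: 480.8 W × 15 h × 30 d = 216,360 Wh = 216.4 kWh
Total energy = 1,537 + 8.456 + 19.13 + 216.4 = 1,781 kWh
Cost = 1,781 kWh × €0.391 = €696.19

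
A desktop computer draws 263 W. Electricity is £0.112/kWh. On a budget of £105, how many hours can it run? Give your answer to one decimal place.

Energy budget = £105 / £0.112 per kWh = 937.5 kWh = 937,500 Wh
Runtime = 937,500 Wh / 263 W = 3,565 h

3564.6 h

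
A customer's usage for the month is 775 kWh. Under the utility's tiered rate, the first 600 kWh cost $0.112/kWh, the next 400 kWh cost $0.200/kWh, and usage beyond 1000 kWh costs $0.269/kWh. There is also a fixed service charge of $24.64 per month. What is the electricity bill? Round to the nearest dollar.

$127

First 600 kWh × $0.112 = $67.20
Next 175 kWh × $0.200 = $35.00
Remaining tier: 0 kWh (not reached)
Energy charge = $102.20; + service $24.64 = $126.84 ≈ $127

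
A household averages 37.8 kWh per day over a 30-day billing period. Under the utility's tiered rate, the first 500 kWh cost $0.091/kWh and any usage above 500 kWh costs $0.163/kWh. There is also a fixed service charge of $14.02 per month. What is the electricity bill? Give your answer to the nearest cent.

$162.86

Usage = 37.8 kWh/day × 30 days = 1134 kWh
First 500 kWh × $0.091 = $45.50
Remaining 634 kWh × $0.163 = $103.34
Energy charge = $148.84; + service $14.02 = $162.86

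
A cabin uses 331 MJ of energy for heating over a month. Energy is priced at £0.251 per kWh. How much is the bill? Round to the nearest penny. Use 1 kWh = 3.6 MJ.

331 MJ × (0.27778 kWh/MJ) = 91.94 kWh
Cost = 91.94 kWh × £0.251/kWh = £23.08

£23.08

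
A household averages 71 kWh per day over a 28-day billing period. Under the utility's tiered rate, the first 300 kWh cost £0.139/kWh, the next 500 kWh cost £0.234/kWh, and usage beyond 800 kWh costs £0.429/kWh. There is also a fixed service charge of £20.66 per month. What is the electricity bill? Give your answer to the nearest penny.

Usage = 71 kWh/day × 28 days = 1988 kWh
First 300 kWh × £0.139 = £41.70
Next 500 kWh × £0.234 = £117.00
Remaining 1188 kWh × £0.429 = £509.65
Energy charge = £668.35; + service £20.66 = £689.01

£689.01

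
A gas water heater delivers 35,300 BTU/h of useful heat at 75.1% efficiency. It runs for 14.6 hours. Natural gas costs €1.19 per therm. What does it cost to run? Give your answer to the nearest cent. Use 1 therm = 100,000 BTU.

Heat delivered = 35,300 BTU/h × 14.6 h = 515,380 BTU
Gas input = 515,380 / 0.751 = 686,258 BTU
= 686,258 / 100,000 = 6.863 therm
Cost = 6.863 × €1.19/therm = €8.17

€8.17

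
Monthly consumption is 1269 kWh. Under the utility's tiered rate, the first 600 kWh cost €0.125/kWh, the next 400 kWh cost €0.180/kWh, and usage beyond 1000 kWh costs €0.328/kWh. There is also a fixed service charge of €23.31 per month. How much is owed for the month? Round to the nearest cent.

First 600 kWh × €0.125 = €75.00
Next 400 kWh × €0.180 = €72.00
Remaining 269 kWh × €0.328 = €88.23
Energy charge = €235.23; + service €23.31 = €258.54

€258.54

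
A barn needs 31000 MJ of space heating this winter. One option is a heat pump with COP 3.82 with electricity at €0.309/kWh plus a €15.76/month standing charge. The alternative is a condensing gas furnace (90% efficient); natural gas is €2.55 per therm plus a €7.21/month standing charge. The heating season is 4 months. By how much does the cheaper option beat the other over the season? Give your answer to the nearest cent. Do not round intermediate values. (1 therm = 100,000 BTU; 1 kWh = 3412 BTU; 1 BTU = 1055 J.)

€101.72

Heat load = 31000 MJ = 31,000,000,000 J / 1055 = 29,383,886 BTU
Gas: input = 29,383,886 / 0.90 = 32,648,763 BTU = 326.5 therm → 326.5 × €2.55 = €832.54; + 4 × €7.21 standing = €861.38
Heat pump: 29,383,886 BTU / 3412 = 8,612 kWh heat; / 3.82 = 2,254 kWh in → × €0.309 = €696.62; + 4 × €15.76 standing = €759.66
Difference = |€861.38 − €759.66| = €101.72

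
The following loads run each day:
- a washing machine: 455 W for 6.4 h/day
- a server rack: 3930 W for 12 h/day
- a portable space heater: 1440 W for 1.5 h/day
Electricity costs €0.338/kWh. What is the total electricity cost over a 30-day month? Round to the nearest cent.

€529.63

washing machine: 455 W × 6.4 h × 30 d = 87,360 Wh = 87.36 kWh
server rack: 3930 W × 12 h × 30 d = 1,414,800 Wh = 1,415 kWh
portable space heater: 1440 W × 1.5 h × 30 d = 64,800 Wh = 64.8 kWh
Total energy = 87.36 + 1,415 + 64.8 = 1,567 kWh
Cost = 1,567 kWh × €0.338 = €529.63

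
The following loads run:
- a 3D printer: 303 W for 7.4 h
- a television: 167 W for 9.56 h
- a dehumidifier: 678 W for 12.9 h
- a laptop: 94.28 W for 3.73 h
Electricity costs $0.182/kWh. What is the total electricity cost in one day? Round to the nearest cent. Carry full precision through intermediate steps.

$2.35

3D printer: 303 W × 7.4 h = 2,242 Wh = 2.242 kWh
television: 167 W × 9.56 h = 1,597 Wh = 1.597 kWh
dehumidifier: 678 W × 12.9 h = 8,746 Wh = 8.746 kWh
laptop: 94.28 W × 3.73 h = 352 Wh = 0.3517 kWh
Total energy = 2.242 + 1.597 + 8.746 + 0.3517 = 12.94 kWh
Cost = 12.94 kWh × $0.182 = $2.35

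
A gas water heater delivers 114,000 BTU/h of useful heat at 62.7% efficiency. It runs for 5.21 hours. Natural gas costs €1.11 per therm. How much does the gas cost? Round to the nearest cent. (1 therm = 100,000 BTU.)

Heat delivered = 114,000 BTU/h × 5.21 h = 593,940 BTU
Gas input = 593,940 / 0.627 = 947,273 BTU
= 947,273 / 100,000 = 9.473 therm
Cost = 9.473 × €1.11/therm = €10.51

€10.51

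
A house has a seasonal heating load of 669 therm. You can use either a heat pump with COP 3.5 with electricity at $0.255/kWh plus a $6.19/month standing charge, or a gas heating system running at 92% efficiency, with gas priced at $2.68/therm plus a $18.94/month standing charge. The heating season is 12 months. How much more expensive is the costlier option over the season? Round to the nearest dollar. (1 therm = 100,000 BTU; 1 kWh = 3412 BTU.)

$673

Heat load = 669 therm × 100,000 = 66,900,000 BTU
Gas: input = 66,900,000 / 0.92 = 72,717,391 BTU = 727.2 therm → 727.2 × $2.68 = $1,948.83; + 12 × $18.94 standing = $2,176.11
Heat pump: 66,900,000 BTU / 3412 = 19,610 kWh heat; / 3.5 = 5,602 kWh in → × $0.255 = $1,428.53; + 12 × $6.19 standing = $1,502.81
Difference = |$2,176.11 − $1,502.81| = $673.30 ≈ $673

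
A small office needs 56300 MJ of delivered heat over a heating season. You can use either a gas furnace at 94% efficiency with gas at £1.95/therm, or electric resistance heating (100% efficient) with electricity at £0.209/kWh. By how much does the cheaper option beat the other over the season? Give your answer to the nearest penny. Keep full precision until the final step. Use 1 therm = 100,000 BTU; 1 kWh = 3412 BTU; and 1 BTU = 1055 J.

Heat load = 56300 MJ = 56,300,000,000 J / 1055 = 53,364,929 BTU
Gas: input = 53,364,929 / 0.94 = 56,771,201 BTU = 567.7 therm → 567.7 × £1.95 = £1,107.04
Electric: 53,364,929 BTU / 3412 = 15,640 kWh → × £0.209 = £3,268.84
Difference = |£1,107.04 − £3,268.84| = £2,161.80

£2161.80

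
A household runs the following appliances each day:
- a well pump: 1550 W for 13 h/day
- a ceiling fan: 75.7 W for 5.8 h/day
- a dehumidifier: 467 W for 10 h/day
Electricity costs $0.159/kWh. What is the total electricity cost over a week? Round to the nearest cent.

well pump: 1550 W × 13 h × 7 d = 141,050 Wh = 141.1 kWh
ceiling fan: 75.7 W × 5.8 h × 7 d = 3,073 Wh = 3.073 kWh
dehumidifier: 467 W × 10 h × 7 d = 32,690 Wh = 32.69 kWh
Total energy = 141.1 + 3.073 + 32.69 = 176.8 kWh
Cost = 176.8 kWh × $0.159 = $28.11

$28.11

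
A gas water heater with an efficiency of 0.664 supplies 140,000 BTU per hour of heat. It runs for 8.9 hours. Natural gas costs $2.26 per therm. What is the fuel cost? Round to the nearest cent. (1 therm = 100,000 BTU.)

Heat delivered = 140,000 BTU/h × 8.9 h = 1,246,000 BTU
Gas input = 1,246,000 / 0.664 = 1,876,506 BTU
= 1,876,506 / 100,000 = 18.77 therm
Cost = 18.77 × $2.26/therm = $42.41

$42.41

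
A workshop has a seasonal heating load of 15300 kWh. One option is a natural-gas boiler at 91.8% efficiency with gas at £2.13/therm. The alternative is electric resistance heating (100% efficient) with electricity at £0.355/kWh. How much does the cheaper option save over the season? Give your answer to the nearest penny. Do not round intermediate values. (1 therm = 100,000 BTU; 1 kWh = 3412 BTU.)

£4220.24

Heat load = 15300 kWh × 3412 = 52,203,600 BTU
Gas: input = 52,203,600 / 0.918 = 56,866,667 BTU = 568.7 therm → 568.7 × £2.13 = £1,211.26
Electric: 52,203,600 BTU / 3412 = 15,300 kWh → × £0.355 = £5,431.50
Difference = |£1,211.26 − £5,431.50| = £4,220.24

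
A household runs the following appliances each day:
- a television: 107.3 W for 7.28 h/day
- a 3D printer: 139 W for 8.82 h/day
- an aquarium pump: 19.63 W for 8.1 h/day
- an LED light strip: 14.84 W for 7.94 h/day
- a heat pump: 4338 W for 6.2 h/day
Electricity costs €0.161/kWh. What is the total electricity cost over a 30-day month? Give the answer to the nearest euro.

€141

television: 107.3 W × 7.28 h × 30 d = 23,434 Wh = 23.43 kWh
3D printer: 139 W × 8.82 h × 30 d = 36,779 Wh = 36.78 kWh
aquarium pump: 19.63 W × 8.1 h × 30 d = 4,770 Wh = 4.77 kWh
LED light strip: 14.84 W × 7.94 h × 30 d = 3,535 Wh = 3.535 kWh
heat pump: 4338 W × 6.2 h × 30 d = 806,868 Wh = 806.9 kWh
Total energy = 23.43 + 36.78 + 4.77 + 3.535 + 806.9 = 875.4 kWh
Cost = 875.4 kWh × €0.161 = €140.94 ≈ €141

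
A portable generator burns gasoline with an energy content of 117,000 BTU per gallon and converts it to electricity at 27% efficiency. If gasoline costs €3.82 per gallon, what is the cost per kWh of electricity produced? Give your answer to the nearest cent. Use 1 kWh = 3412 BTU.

€0.41

Electrical output per gallon = 117,000 BTU × 0.27 / 3412 BTU/kWh = 9.258 kWh
Cost per kWh = €3.82 / 9.258 kWh = €0.413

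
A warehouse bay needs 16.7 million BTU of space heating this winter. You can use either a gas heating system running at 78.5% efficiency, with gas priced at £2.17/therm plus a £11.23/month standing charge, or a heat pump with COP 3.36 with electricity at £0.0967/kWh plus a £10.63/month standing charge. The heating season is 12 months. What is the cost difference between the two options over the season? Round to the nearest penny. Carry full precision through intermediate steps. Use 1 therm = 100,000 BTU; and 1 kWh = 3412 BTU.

£327.98

Heat load = 16.7 × 10⁶ BTU = 16,700,000 BTU
Gas: input = 16,700,000 / 0.785 = 21,273,885 BTU = 212.7 therm → 212.7 × £2.17 = £461.64; + 12 × £11.23 standing = £596.40
Heat pump: 16,700,000 BTU / 3412 = 4,894 kWh heat; / 3.36 = 1,457 kWh in → × £0.0967 = £140.86; + 12 × £10.63 standing = £268.42
Difference = |£596.40 − £268.42| = £327.98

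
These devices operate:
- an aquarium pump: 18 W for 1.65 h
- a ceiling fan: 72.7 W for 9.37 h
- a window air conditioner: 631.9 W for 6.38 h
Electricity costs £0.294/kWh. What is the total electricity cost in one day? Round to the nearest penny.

aquarium pump: 18 W × 1.65 h = 30 Wh = 0.0297 kWh
ceiling fan: 72.7 W × 9.37 h = 681 Wh = 0.6812 kWh
window air conditioner: 631.9 W × 6.38 h = 4,032 Wh = 4.032 kWh
Total energy = 0.0297 + 0.6812 + 4.032 = 4.742 kWh
Cost = 4.742 kWh × £0.294 = £1.39

£1.39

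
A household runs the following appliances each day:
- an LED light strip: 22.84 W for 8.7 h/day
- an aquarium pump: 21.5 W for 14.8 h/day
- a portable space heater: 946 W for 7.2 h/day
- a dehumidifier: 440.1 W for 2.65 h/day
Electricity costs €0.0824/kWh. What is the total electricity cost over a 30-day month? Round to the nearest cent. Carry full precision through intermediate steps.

€21.00

LED light strip: 22.84 W × 8.7 h × 30 d = 5,961 Wh = 5.961 kWh
aquarium pump: 21.5 W × 14.8 h × 30 d = 9,546 Wh = 9.546 kWh
portable space heater: 946 W × 7.2 h × 30 d = 204,336 Wh = 204.3 kWh
dehumidifier: 440.1 W × 2.65 h × 30 d = 34,988 Wh = 34.99 kWh
Total energy = 5.961 + 9.546 + 204.3 + 34.99 = 254.8 kWh
Cost = 254.8 kWh × €0.0824 = €21.00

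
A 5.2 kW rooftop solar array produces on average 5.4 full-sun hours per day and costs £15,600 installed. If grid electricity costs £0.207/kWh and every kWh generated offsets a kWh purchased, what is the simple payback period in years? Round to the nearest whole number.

7 years

Daily generation = 5.2 kW × 5.4 h = 28.08 kWh
Annual generation = 28.08 × 365 = 10249 kWh
Annual savings = 10249 × £0.207 = £2,121.58
Payback = £15,600 / £2,121.58 = 7.35 years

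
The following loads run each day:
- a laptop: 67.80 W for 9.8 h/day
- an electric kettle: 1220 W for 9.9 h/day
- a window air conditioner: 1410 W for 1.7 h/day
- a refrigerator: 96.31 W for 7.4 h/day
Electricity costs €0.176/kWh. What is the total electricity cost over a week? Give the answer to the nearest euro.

laptop: 67.80 W × 9.8 h × 7 d = 4,651 Wh = 4.651 kWh
electric kettle: 1220 W × 9.9 h × 7 d = 84,546 Wh = 84.55 kWh
window air conditioner: 1410 W × 1.7 h × 7 d = 16,779 Wh = 16.78 kWh
refrigerator: 96.31 W × 7.4 h × 7 d = 4,989 Wh = 4.989 kWh
Total energy = 4.651 + 84.55 + 16.78 + 4.989 = 111 kWh
Cost = 111 kWh × €0.176 = €19.53 ≈ €20

€20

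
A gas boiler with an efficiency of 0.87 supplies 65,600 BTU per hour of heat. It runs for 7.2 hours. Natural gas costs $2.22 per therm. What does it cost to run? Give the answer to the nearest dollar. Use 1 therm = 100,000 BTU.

Heat delivered = 65,600 BTU/h × 7.2 h = 472,320 BTU
Gas input = 472,320 / 0.87 = 542,897 BTU
= 542,897 / 100,000 = 5.429 therm
Cost = 5.429 × $2.22/therm = $12.05 ≈ $12

$12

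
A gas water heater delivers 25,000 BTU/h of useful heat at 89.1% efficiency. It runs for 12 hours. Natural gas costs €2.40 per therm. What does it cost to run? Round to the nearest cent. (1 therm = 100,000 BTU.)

€8.08

Heat delivered = 25,000 BTU/h × 12 h = 300,000 BTU
Gas input = 300,000 / 0.891 = 336,700 BTU
= 336,700 / 100,000 = 3.367 therm
Cost = 3.367 × €2.40/therm = €8.08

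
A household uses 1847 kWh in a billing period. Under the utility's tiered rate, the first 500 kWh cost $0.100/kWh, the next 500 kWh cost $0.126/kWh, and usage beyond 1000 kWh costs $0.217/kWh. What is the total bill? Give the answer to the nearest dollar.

First 500 kWh × $0.100 = $50.00
Next 500 kWh × $0.126 = $63.00
Remaining 847 kWh × $0.217 = $183.80
Total = $296.80 ≈ $297

$297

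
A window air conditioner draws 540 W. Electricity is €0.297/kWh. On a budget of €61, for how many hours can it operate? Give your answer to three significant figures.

380 h

Energy budget = €61 / €0.297 per kWh = 205.4 kWh = 205,387 Wh
Runtime = 205,387 Wh / 540 W = 380.3 h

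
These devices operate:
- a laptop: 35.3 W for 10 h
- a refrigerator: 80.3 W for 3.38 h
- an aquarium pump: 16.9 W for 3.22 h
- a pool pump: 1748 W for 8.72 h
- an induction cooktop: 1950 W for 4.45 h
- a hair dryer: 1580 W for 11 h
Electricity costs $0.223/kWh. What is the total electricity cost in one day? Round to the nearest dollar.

$9

laptop: 35.3 W × 10 h = 353 Wh = 0.353 kWh
refrigerator: 80.3 W × 3.38 h = 271 Wh = 0.2714 kWh
aquarium pump: 16.9 W × 3.22 h = 54 Wh = 0.05442 kWh
pool pump: 1748 W × 8.72 h = 15,243 Wh = 15.24 kWh
induction cooktop: 1950 W × 4.45 h = 8,678 Wh = 8.678 kWh
hair dryer: 1580 W × 11 h = 17,380 Wh = 17.38 kWh
Total energy = 0.353 + 0.2714 + 0.05442 + 15.24 + 8.678 + 17.38 = 41.98 kWh
Cost = 41.98 kWh × $0.223 = $9.36 ≈ $9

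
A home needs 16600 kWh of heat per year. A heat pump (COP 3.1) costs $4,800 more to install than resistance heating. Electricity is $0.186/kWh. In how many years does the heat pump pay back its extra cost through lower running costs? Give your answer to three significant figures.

2.29 years

Resistance: 16600 kWh × $0.186 = $3,087.60/yr
Heat pump: 16600 / 3.1 = 5355 kWh in → × $0.186 = $996.00/yr
Annual savings = $2,091.60
Payback = $4,800 / $2,091.60 = 2.29 years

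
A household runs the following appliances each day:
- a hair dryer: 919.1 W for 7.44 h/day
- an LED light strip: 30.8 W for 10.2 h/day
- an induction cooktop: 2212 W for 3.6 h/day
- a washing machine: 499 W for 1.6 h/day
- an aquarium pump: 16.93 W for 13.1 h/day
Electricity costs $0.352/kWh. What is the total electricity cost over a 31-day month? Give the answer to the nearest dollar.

$176

hair dryer: 919.1 W × 7.44 h × 31 d = 211,981 Wh = 212 kWh
LED light strip: 30.8 W × 10.2 h × 31 d = 9,739 Wh = 9.739 kWh
induction cooktop: 2212 W × 3.6 h × 31 d = 246,859 Wh = 246.9 kWh
washing machine: 499 W × 1.6 h × 31 d = 24,750 Wh = 24.75 kWh
aquarium pump: 16.93 W × 13.1 h × 31 d = 6,875 Wh = 6.875 kWh
Total energy = 212 + 9.739 + 246.9 + 24.75 + 6.875 = 500.2 kWh
Cost = 500.2 kWh × $0.352 = $176.07 ≈ $176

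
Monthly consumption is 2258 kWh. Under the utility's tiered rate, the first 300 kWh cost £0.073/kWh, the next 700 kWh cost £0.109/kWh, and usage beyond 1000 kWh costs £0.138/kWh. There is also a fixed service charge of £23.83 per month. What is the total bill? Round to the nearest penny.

£295.63

First 300 kWh × £0.073 = £21.90
Next 700 kWh × £0.109 = £76.30
Remaining 1258 kWh × £0.138 = £173.60
Energy charge = £271.80; + service £23.83 = £295.63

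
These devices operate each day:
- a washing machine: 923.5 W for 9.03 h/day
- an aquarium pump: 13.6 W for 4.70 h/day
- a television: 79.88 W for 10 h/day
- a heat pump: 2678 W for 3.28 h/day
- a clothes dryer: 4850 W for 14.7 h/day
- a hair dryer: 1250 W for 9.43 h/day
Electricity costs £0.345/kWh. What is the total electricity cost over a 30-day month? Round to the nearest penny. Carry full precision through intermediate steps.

washing machine: 923.5 W × 9.03 h × 30 d = 250,176 Wh = 250.2 kWh
aquarium pump: 13.6 W × 4.70 h × 30 d = 1,918 Wh = 1.918 kWh
television: 79.88 W × 10 h × 30 d = 23,964 Wh = 23.96 kWh
heat pump: 2678 W × 3.28 h × 30 d = 263,515 Wh = 263.5 kWh
clothes dryer: 4850 W × 14.7 h × 30 d = 2,138,850 Wh = 2,139 kWh
hair dryer: 1250 W × 9.43 h × 30 d = 353,625 Wh = 353.6 kWh
Total energy = 250.2 + 1.918 + 23.96 + 263.5 + 2,139 + 353.6 = 3,032 kWh
Cost = 3,032 kWh × £0.345 = £1,046.06

£1046.06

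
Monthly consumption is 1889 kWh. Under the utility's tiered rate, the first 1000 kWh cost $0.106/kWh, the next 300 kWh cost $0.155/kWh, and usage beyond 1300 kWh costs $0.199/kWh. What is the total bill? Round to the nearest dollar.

First 1000 kWh × $0.106 = $106.00
Next 300 kWh × $0.155 = $46.50
Remaining 589 kWh × $0.199 = $117.21
Total = $269.71 ≈ $270

$270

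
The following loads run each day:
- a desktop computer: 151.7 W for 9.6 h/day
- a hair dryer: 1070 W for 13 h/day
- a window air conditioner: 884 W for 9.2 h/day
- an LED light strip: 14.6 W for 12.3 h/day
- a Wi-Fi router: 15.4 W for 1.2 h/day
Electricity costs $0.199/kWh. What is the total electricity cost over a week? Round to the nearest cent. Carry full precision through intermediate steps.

desktop computer: 151.7 W × 9.6 h × 7 d = 10,194 Wh = 10.19 kWh
hair dryer: 1070 W × 13 h × 7 d = 97,370 Wh = 97.37 kWh
window air conditioner: 884 W × 9.2 h × 7 d = 56,930 Wh = 56.93 kWh
LED light strip: 14.6 W × 12.3 h × 7 d = 1,257 Wh = 1.257 kWh
Wi-Fi router: 15.4 W × 1.2 h × 7 d = 129 Wh = 0.1294 kWh
Total energy = 10.19 + 97.37 + 56.93 + 1.257 + 0.1294 = 165.9 kWh
Cost = 165.9 kWh × $0.199 = $33.01

$33.01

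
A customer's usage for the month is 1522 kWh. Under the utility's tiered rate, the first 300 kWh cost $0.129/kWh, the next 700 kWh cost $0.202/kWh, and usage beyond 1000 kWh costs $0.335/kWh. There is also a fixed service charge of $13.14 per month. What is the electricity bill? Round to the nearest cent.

First 300 kWh × $0.129 = $38.70
Next 700 kWh × $0.202 = $141.40
Remaining 522 kWh × $0.335 = $174.87
Energy charge = $354.97; + service $13.14 = $368.11

$368.11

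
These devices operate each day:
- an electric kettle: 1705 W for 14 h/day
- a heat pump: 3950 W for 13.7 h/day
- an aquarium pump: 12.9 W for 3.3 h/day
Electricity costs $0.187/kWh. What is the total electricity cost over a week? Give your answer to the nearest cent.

$102.14

electric kettle: 1705 W × 14 h × 7 d = 167,090 Wh = 167.1 kWh
heat pump: 3950 W × 13.7 h × 7 d = 378,805 Wh = 378.8 kWh
aquarium pump: 12.9 W × 3.3 h × 7 d = 298 Wh = 0.298 kWh
Total energy = 167.1 + 378.8 + 0.298 = 546.2 kWh
Cost = 546.2 kWh × $0.187 = $102.14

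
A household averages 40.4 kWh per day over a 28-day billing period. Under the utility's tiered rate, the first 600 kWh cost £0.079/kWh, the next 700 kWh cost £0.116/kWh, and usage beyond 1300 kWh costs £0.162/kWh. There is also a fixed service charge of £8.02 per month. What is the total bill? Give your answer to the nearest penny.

£117.04

Usage = 40.4 kWh/day × 28 days = 1131.2 kWh
First 600 kWh × £0.079 = £47.40
Next 531.2 kWh × £0.116 = £61.62
Remaining tier: 0 kWh (not reached)
Energy charge = £109.02; + service £8.02 = £117.04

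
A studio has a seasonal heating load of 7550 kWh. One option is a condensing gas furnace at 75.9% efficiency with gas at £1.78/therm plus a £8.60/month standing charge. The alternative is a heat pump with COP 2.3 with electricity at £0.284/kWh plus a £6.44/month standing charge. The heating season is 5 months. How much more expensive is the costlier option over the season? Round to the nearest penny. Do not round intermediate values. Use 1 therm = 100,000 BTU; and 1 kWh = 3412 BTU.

Heat load = 7550 kWh × 3412 = 25,760,600 BTU
Gas: input = 25,760,600 / 0.759 = 33,940,184 BTU = 339.4 therm → 339.4 × £1.78 = £604.14; + 5 × £8.60 standing = £647.14
Heat pump: 25,760,600 BTU / 3412 = 7,550 kWh heat; / 2.3 = 3,283 kWh in → × £0.284 = £932.26; + 5 × £6.44 standing = £964.46
Difference = |£647.14 − £964.46| = £317.33

£317.33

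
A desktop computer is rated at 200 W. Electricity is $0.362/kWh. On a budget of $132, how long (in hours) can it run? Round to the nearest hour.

1823 h

Energy budget = $132 / $0.362 per kWh = 364.6 kWh = 364,641 Wh
Runtime = 364,641 Wh / 200 W = 1,823 h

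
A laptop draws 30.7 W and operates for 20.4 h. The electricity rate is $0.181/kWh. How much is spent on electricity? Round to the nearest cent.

Energy = 30.7 W × 20.4 h = 626 Wh = 0.6263 kWh
Cost = 0.6263 kWh × $0.181/kWh = $0.11

$0.11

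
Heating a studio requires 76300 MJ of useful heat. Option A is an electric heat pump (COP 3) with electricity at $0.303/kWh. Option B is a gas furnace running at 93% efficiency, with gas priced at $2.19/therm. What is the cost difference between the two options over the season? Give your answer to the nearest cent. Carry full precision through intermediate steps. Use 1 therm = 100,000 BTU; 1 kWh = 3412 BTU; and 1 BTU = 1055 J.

Heat load = 76300 MJ = 76,300,000,000 J / 1055 = 72,322,275 BTU
Gas: input = 72,322,275 / 0.93 = 77,765,887 BTU = 777.7 therm → 777.7 × $2.19 = $1,703.07
Heat pump: 72,322,275 BTU / 3412 = 21,200 kWh heat; / 3 = 7,065 kWh in → × $0.303 = $2,140.84
Difference = |$1,703.07 − $2,140.84| = $437.77

$437.77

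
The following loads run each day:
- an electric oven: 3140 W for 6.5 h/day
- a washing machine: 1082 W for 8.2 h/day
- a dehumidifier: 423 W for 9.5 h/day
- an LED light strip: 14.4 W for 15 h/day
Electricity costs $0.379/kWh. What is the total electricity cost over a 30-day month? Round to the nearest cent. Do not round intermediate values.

$381.09

electric oven: 3140 W × 6.5 h × 30 d = 612,300 Wh = 612.3 kWh
washing machine: 1082 W × 8.2 h × 30 d = 266,172 Wh = 266.2 kWh
dehumidifier: 423 W × 9.5 h × 30 d = 120,555 Wh = 120.6 kWh
LED light strip: 14.4 W × 15 h × 30 d = 6,480 Wh = 6.48 kWh
Total energy = 612.3 + 266.2 + 120.6 + 6.48 = 1,006 kWh
Cost = 1,006 kWh × $0.379 = $381.09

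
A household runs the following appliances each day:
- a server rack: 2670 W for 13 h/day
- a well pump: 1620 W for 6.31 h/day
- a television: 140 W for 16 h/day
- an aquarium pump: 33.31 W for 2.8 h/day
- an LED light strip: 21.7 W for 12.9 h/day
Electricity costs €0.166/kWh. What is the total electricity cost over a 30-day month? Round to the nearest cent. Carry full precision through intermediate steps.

server rack: 2670 W × 13 h × 30 d = 1,041,300 Wh = 1,041 kWh
well pump: 1620 W × 6.31 h × 30 d = 306,666 Wh = 306.7 kWh
television: 140 W × 16 h × 30 d = 67,200 Wh = 67.2 kWh
aquarium pump: 33.31 W × 2.8 h × 30 d = 2,798 Wh = 2.798 kWh
LED light strip: 21.7 W × 12.9 h × 30 d = 8,398 Wh = 8.398 kWh
Total energy = 1,041 + 306.7 + 67.2 + 2.798 + 8.398 = 1,426 kWh
Cost = 1,426 kWh × €0.166 = €236.78

€236.78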